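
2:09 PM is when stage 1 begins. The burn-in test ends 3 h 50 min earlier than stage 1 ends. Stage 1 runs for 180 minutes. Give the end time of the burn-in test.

Stage 1 ends at 2:09 PM + 180 min = 5:09 PM.
The burn-in test ends at 5:09 PM − 230 min = 1:19 PM.

1:19 PM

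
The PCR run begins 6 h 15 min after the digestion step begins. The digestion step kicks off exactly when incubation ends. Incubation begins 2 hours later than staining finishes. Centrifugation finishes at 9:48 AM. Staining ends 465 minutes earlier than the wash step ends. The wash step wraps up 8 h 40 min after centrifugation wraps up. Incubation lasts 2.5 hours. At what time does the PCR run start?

9:28 PM

The wash step ends at 9:48 AM + 520 min = 6:28 PM.
Staining ends at 6:28 PM − 465 min = 10:43 AM.
Incubation starts at 10:43 AM + 120 min = 12:43 PM.
Incubation ends at 12:43 PM + 150 min = 3:13 PM.
So the digestion step starts at 3:13 PM.
The PCR run starts at 3:13 PM + 375 min = 9:28 PM.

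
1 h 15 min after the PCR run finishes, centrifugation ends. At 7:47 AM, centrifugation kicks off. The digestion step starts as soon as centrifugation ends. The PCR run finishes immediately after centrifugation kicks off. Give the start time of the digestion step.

9:02 AM

The PCR run ends at 7:47 AM.
Centrifugation ends at 7:47 AM + 75 min = 9:02 AM.
So the digestion step starts at 9:02 AM.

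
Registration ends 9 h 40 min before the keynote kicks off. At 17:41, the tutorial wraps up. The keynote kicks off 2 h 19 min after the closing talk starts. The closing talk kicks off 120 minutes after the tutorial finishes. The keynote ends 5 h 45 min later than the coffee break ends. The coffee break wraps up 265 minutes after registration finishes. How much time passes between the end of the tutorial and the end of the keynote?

The closing talk starts at 17:41 + 120 min = 19:41.
The keynote starts at 19:41 + 139 min = 22:00.
Registration ends at 22:00 − 580 min = 12:20.
The coffee break ends at 12:20 + 265 min = 16:45.
The keynote ends at 16:45 + 345 min = 22:30.
From 17:41 to 22:30 is 289 minutes.

289 minutes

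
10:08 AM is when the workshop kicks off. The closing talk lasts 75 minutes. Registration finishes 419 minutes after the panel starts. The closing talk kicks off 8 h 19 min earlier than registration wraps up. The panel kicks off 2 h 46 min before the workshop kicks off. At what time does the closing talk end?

7:17 AM

The panel starts at 10:08 AM − 166 min = 7:22 AM.
Registration ends at 7:22 AM + 419 min = 2:21 PM.
The closing talk starts at 2:21 PM − 499 min = 6:02 AM.
The closing talk ends at 6:02 AM + 75 min = 7:17 AM.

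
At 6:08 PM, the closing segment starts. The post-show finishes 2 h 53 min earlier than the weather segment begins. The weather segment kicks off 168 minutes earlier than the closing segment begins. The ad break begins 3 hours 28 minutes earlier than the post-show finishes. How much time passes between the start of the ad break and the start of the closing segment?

The weather segment starts at 6:08 PM − 168 min = 3:20 PM.
The post-show ends at 3:20 PM − 173 min = 12:27 PM.
The ad break starts at 12:27 PM − 208 min = 8:59 AM.
From 8:59 AM to 6:08 PM is 9 h 9 min.

9 h 9 min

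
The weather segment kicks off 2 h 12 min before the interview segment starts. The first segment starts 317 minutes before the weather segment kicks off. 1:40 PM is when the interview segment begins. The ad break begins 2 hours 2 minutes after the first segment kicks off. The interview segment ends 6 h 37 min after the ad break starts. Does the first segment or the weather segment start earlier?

the first segment

The weather segment starts at 1:40 PM − 132 min = 11:28 AM.
The first segment starts at 11:28 AM − 317 min = 6:11 AM.
The first segment starts at 6:11 AM and the weather segment starts at 11:28 AM, so the first segment is first.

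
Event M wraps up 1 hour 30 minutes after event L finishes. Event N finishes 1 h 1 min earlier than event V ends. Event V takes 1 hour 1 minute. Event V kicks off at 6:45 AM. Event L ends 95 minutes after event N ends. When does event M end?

9:50 AM

Event V ends at 6:45 AM + 61 min = 7:46 AM.
Event N ends at 7:46 AM − 61 min = 6:45 AM.
Event L ends at 6:45 AM + 95 min = 8:20 AM.
Event M ends at 8:20 AM + 90 min = 9:50 AM.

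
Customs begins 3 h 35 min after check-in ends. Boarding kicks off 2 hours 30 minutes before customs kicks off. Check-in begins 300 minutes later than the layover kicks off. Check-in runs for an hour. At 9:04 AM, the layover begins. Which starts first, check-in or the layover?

Check-in starts at 9:04 AM + 300 min = 2:04 PM.
Check-in starts at 2:04 PM and the layover starts at 9:04 AM, so the layover is first.

the layover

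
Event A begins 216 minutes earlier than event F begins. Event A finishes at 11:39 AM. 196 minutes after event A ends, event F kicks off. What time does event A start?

11:19 AM

Event F starts at 11:39 AM + 196 min = 2:55 PM.
Event A starts at 2:55 PM − 216 min = 11:19 AM.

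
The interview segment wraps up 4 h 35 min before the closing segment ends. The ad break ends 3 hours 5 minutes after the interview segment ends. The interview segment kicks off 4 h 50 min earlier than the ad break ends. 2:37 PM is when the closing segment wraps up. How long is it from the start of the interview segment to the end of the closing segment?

The interview segment ends at 2:37 PM − 275 min = 10:02 AM.
The ad break ends at 10:02 AM + 185 min = 1:07 PM.
The interview segment starts at 1:07 PM − 290 min = 8:17 AM.
From 8:17 AM to 2:37 PM is 380 minutes.

380 minutes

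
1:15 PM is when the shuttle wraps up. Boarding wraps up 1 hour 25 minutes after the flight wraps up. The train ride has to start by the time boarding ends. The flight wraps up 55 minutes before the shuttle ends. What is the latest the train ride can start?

1:45 PM

The flight ends at 1:15 PM − 55 min = 12:20 PM.
Boarding ends at 12:20 PM + 85 min = 1:45 PM.
The train ride is bounded by boarding, so the latest it can start is 1:45 PM.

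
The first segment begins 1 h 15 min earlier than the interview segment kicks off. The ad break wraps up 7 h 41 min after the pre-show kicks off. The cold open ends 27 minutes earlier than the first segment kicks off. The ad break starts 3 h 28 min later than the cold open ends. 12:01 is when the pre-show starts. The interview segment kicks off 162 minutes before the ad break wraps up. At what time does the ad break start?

18:46

The ad break ends at 12:01 + 461 min = 19:42.
The interview segment starts at 19:42 − 162 min = 17:00.
The first segment starts at 17:00 − 75 min = 15:45.
The cold open ends at 15:45 − 27 min = 15:18.
The ad break starts at 15:18 + 208 min = 18:46.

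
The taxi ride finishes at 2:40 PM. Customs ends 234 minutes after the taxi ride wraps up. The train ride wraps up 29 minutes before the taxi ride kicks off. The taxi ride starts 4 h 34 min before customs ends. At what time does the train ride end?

Customs ends at 2:40 PM + 234 min = 6:34 PM.
The taxi ride starts at 6:34 PM − 274 min = 2:00 PM.
The train ride ends at 2:00 PM − 29 min = 1:31 PM.

1:31 PM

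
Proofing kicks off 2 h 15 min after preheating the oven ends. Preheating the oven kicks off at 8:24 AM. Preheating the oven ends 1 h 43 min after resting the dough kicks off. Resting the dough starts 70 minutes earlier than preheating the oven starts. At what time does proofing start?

11:12 AM

Resting the dough starts at 8:24 AM − 70 min = 7:14 AM.
Preheating the oven ends at 7:14 AM + 103 min = 8:57 AM.
Proofing starts at 8:57 AM + 135 min = 11:12 AM.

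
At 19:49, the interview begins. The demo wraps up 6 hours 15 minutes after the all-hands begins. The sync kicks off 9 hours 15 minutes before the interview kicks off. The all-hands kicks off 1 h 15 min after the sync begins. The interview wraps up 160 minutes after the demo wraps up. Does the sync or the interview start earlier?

the sync

The sync starts at 19:49 − 555 min = 10:34.
The sync starts at 10:34 and the interview starts at 19:49, so the sync is first.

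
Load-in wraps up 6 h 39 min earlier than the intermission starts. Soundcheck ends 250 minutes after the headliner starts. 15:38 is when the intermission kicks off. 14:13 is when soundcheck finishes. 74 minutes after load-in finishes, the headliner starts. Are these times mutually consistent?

No

Load-in ends at 15:38 − 399 min = 08:59.
The headliner starts at 08:59 + 74 min = 10:13.
Soundcheck ends at 10:13 + 250 min = 14:23.
But soundcheck is also said to end at 14:13 — a 10-minute conflict.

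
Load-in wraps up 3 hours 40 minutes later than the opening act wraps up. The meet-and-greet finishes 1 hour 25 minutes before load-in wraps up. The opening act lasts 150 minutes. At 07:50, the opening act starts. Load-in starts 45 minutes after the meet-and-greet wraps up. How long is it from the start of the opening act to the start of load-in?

The opening act ends at 07:50 + 150 min = 10:20.
Load-in ends at 10:20 + 220 min = 14:00.
The meet-and-greet ends at 14:00 − 85 min = 12:35.
Load-in starts at 12:35 + 45 min = 13:20.
From 07:50 to 13:20 is 5 h 30 min.

5 h 30 min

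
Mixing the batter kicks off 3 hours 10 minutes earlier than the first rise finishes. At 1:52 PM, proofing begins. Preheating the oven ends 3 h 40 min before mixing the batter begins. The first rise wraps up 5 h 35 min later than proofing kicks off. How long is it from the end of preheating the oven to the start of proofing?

The first rise ends at 1:52 PM + 335 min = 7:27 PM.
Mixing the batter starts at 7:27 PM − 190 min = 4:17 PM.
Preheating the oven ends at 4:17 PM − 220 min = 12:37 PM.
From 12:37 PM to 1:52 PM is 75 minutes.

75 minutes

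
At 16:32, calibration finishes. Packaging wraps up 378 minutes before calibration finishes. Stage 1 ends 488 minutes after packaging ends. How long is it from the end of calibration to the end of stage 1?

Packaging ends at 16:32 − 378 min = 10:14.
Stage 1 ends at 10:14 + 488 min = 18:22.
From 16:32 to 18:22 is 1 hour 50 minutes.

1 hour 50 minutes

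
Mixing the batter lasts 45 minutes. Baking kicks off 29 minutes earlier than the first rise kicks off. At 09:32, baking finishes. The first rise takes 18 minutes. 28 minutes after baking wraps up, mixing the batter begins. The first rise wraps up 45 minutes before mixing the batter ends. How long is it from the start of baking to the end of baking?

Mixing the batter starts at 09:32 + 28 min = 10:00.
Mixing the batter ends at 10:00 + 45 min = 10:45.
The first rise ends at 10:45 − 45 min = 10:00.
The first rise starts at 10:00 − 18 min = 09:42.
Baking starts at 09:42 − 29 min = 09:13.
From 09:13 to 09:32 is 19 minutes.

19 minutes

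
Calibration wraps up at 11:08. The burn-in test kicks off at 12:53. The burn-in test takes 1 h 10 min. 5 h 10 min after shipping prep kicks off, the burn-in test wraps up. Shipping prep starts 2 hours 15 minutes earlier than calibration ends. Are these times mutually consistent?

Yes

Shipping prep starts at 11:08 − 135 min = 08:53.
The burn-in test ends at 08:53 + 310 min = 14:03.
The burn-in test starts at 14:03 − 70 min = 12:53.
That matches the stated 12:53, so the schedule is consistent.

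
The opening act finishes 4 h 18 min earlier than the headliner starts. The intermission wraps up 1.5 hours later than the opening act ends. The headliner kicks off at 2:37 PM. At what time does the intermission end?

The opening act ends at 2:37 PM − 258 min = 10:19 AM.
The intermission ends at 10:19 AM + 90 min = 11:49 AM.

11:49 AM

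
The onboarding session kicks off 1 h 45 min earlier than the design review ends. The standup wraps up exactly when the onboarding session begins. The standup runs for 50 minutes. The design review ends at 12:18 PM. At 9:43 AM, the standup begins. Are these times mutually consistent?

Yes

The onboarding session starts at 12:18 PM − 105 min = 10:33 AM.
So the standup ends at 10:33 AM.
The standup starts at 10:33 AM − 50 min = 9:43 AM.
That matches the stated 9:43 AM, so the schedule is consistent.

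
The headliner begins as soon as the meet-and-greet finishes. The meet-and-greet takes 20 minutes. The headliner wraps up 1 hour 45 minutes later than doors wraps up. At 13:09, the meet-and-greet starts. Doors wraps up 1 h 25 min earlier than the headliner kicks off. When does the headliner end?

13:49

The meet-and-greet ends at 13:09 + 20 min = 13:29.
So the headliner starts at 13:29.
Doors ends at 13:29 − 85 min = 12:04.
The headliner ends at 12:04 + 105 min = 13:49.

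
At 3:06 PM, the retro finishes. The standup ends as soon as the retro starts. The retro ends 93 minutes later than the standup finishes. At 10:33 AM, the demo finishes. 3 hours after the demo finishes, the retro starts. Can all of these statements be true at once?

The retro starts at 10:33 AM + 180 min = 1:33 PM.
So the standup ends at 1:33 PM.
The retro ends at 1:33 PM + 93 min = 3:06 PM.
That matches the stated 3:06 PM, so the schedule is consistent.

Yes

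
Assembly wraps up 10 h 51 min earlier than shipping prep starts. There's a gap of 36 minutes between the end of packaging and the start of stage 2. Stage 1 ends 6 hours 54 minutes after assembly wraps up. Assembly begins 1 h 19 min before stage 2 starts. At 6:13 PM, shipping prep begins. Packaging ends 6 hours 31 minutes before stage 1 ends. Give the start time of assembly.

Assembly ends at 6:13 PM − 651 min = 7:22 AM.
Stage 1 ends at 7:22 AM + 414 min = 2:16 PM.
Packaging ends at 2:16 PM − 391 min = 7:45 AM.
Stage 2 starts at 7:45 AM + 36 min = 8:21 AM.
Assembly starts at 8:21 AM − 79 min = 7:02 AM.

7:02 AM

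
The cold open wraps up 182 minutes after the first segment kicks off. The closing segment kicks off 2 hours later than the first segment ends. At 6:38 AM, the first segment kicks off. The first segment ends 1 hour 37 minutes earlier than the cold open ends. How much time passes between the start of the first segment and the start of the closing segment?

3 h 25 min

The cold open ends at 6:38 AM + 182 min = 9:40 AM.
The first segment ends at 9:40 AM − 97 min = 8:03 AM.
The closing segment starts at 8:03 AM + 120 min = 10:03 AM.
From 6:38 AM to 10:03 AM is 3 h 25 min.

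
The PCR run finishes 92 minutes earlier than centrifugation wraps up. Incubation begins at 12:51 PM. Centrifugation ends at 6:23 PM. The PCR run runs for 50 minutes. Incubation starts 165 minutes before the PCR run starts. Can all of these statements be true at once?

The PCR run ends at 6:23 PM − 92 min = 4:51 PM.
The PCR run starts at 4:51 PM − 50 min = 4:01 PM.
Incubation starts at 4:01 PM − 165 min = 1:16 PM.
But incubation is also said to start at 12:51 PM — a 25-minute conflict.

No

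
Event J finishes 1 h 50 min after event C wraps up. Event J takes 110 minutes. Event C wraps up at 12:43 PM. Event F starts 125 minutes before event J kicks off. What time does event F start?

Event J ends at 12:43 PM + 110 min = 2:33 PM.
Event J starts at 2:33 PM − 110 min = 12:43 PM.
Event F starts at 12:43 PM − 125 min = 10:38 AM.

10:38 AM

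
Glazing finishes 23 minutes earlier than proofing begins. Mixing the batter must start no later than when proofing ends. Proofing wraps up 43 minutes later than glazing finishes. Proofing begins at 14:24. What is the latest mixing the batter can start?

14:44

Glazing ends at 14:24 − 23 min = 14:01.
Proofing ends at 14:01 + 43 min = 14:44.
Mixing the batter is bounded by proofing, so the latest it can start is 14:44.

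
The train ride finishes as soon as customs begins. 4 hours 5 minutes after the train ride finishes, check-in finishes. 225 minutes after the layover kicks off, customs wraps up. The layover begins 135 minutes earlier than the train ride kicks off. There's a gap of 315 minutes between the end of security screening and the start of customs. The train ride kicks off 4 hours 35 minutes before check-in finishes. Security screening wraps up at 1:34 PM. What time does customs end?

7:49 PM

Customs starts at 1:34 PM + 315 min = 6:49 PM.
So the train ride ends at 6:49 PM.
Check-in ends at 6:49 PM + 245 min = 10:54 PM.
The train ride starts at 10:54 PM − 275 min = 6:19 PM.
The layover starts at 6:19 PM − 135 min = 4:04 PM.
Customs ends at 4:04 PM + 225 min = 7:49 PM.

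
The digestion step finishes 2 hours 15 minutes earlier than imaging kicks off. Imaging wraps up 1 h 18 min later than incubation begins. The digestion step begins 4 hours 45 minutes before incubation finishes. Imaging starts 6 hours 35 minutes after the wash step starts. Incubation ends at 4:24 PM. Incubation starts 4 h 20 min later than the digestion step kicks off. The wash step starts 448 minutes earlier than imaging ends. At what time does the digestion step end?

The digestion step starts at 4:24 PM − 285 min = 11:39 AM.
Incubation starts at 11:39 AM + 260 min = 3:59 PM.
Imaging ends at 3:59 PM + 78 min = 5:17 PM.
The wash step starts at 5:17 PM − 448 min = 9:49 AM.
Imaging starts at 9:49 AM + 395 min = 4:24 PM.
The digestion step ends at 4:24 PM − 135 min = 2:09 PM.

2:09 PM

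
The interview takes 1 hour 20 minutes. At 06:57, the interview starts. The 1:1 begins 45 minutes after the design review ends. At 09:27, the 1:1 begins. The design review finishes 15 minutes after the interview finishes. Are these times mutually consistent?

No

The interview ends at 06:57 + 80 min = 08:17.
The design review ends at 08:17 + 15 min = 08:32.
The 1:1 starts at 08:32 + 45 min = 09:17.
But the 1:1 is also said to start at 09:27 — a 10-minute conflict.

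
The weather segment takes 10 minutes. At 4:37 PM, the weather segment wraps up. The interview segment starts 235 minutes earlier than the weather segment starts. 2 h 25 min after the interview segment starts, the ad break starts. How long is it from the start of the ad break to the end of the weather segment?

The weather segment starts at 4:37 PM − 10 min = 4:27 PM.
The interview segment starts at 4:27 PM − 235 min = 12:32 PM.
The ad break starts at 12:32 PM + 145 min = 2:57 PM.
From 2:57 PM to 4:37 PM is 100 minutes.

100 minutes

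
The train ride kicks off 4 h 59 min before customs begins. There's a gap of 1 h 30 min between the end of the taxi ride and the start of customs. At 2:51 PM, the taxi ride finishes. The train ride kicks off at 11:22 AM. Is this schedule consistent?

Customs starts at 2:51 PM + 90 min = 4:21 PM.
The train ride starts at 4:21 PM − 299 min = 11:22 AM.
That matches the stated 11:22 AM, so the schedule is consistent.

Yes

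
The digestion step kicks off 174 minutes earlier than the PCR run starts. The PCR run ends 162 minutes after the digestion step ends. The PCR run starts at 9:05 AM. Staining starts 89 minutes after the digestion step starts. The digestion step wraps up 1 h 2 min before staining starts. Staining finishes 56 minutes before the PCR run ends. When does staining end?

The digestion step starts at 9:05 AM − 174 min = 6:11 AM.
Staining starts at 6:11 AM + 89 min = 7:40 AM.
The digestion step ends at 7:40 AM − 62 min = 6:38 AM.
The PCR run ends at 6:38 AM + 162 min = 9:20 AM.
Staining ends at 9:20 AM − 56 min = 8:24 AM.

8:24 AM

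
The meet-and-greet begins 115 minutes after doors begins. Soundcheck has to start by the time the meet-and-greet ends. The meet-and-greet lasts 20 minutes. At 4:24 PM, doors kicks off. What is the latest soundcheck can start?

6:39 PM

The meet-and-greet starts at 4:24 PM + 115 min = 6:19 PM.
The meet-and-greet ends at 6:19 PM + 20 min = 6:39 PM.
Soundcheck is bounded by the meet-and-greet, so the latest it can start is 6:39 PM.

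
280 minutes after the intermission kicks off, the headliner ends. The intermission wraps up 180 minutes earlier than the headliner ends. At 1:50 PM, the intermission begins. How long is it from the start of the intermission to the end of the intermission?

1 hour 40 minutes

The headliner ends at 1:50 PM + 280 min = 6:30 PM.
The intermission ends at 6:30 PM − 180 min = 3:30 PM.
From 1:50 PM to 3:30 PM is 1 hour 40 minutes.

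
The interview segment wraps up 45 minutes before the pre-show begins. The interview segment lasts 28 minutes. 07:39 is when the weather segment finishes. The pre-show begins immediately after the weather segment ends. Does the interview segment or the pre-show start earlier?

The pre-show starts at 07:39.
The interview segment ends at 07:39 − 45 min = 06:54.
The interview segment starts at 06:54 − 28 min = 06:26.
The interview segment starts at 06:26 and the pre-show starts at 07:39, so the interview segment is first.

the interview segment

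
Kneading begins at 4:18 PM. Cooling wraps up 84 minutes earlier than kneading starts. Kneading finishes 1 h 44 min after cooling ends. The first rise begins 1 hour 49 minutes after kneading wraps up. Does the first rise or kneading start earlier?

kneading

Cooling ends at 4:18 PM − 84 min = 2:54 PM.
Kneading ends at 2:54 PM + 104 min = 4:38 PM.
The first rise starts at 4:38 PM + 109 min = 6:27 PM.
The first rise starts at 6:27 PM and kneading starts at 4:18 PM, so kneading is first.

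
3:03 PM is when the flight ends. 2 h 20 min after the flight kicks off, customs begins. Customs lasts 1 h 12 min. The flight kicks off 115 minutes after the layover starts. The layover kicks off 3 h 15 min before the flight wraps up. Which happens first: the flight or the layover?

the layover

The layover starts at 3:03 PM − 195 min = 11:48 AM.
The flight starts at 11:48 AM + 115 min = 1:43 PM.
The flight starts at 1:43 PM and the layover starts at 11:48 AM, so the layover is first.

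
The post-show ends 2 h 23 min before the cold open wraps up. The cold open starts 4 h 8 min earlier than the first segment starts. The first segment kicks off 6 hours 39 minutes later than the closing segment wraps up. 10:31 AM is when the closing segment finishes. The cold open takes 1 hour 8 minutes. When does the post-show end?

The first segment starts at 10:31 AM + 399 min = 5:10 PM.
The cold open starts at 5:10 PM − 248 min = 1:02 PM.
The cold open ends at 1:02 PM + 68 min = 2:10 PM.
The post-show ends at 2:10 PM − 143 min = 11:47 AM.

11:47 AM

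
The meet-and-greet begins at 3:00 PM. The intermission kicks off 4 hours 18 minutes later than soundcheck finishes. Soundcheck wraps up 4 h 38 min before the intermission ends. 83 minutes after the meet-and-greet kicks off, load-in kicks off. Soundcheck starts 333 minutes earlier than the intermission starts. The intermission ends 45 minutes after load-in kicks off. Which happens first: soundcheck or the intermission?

Load-in starts at 3:00 PM + 83 min = 4:23 PM.
The intermission ends at 4:23 PM + 45 min = 5:08 PM.
Soundcheck ends at 5:08 PM − 278 min = 12:30 PM.
The intermission starts at 12:30 PM + 258 min = 4:48 PM.
Soundcheck starts at 4:48 PM − 333 min = 11:15 AM.
Soundcheck starts at 11:15 AM and the intermission starts at 4:48 PM, so soundcheck is first.

soundcheck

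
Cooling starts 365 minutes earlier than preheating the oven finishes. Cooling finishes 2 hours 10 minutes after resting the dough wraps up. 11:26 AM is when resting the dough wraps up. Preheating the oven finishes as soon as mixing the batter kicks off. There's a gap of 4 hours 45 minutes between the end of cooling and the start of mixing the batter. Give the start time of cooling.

12:16 PM

Cooling ends at 11:26 AM + 130 min = 1:36 PM.
Mixing the batter starts at 1:36 PM + 285 min = 6:21 PM.
So preheating the oven ends at 6:21 PM.
Cooling starts at 6:21 PM − 365 min = 12:16 PM.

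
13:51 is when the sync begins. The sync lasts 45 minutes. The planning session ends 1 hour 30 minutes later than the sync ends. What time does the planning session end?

The sync ends at 13:51 + 45 min = 14:36.
The planning session ends at 14:36 + 90 min = 16:06.

16:06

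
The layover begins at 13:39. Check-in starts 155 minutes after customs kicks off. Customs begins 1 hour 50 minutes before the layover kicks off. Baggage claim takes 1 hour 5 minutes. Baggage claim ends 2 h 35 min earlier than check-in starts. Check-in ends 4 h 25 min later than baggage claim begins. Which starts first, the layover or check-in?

the layover

Customs starts at 13:39 − 110 min = 11:49.
Check-in starts at 11:49 + 155 min = 14:24.
The layover starts at 13:39 and check-in starts at 14:24, so the layover is first.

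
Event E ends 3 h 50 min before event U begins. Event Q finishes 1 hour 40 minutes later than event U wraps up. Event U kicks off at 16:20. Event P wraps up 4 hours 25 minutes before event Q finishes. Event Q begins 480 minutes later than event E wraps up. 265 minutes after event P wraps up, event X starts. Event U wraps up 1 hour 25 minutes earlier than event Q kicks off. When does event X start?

20:45

Event E ends at 16:20 − 230 min = 12:30.
Event Q starts at 12:30 + 480 min = 20:30.
Event U ends at 20:30 − 85 min = 19:05.
Event Q ends at 19:05 + 100 min = 20:45.
Event P ends at 20:45 − 265 min = 16:20.
Event X starts at 16:20 + 265 min = 20:45.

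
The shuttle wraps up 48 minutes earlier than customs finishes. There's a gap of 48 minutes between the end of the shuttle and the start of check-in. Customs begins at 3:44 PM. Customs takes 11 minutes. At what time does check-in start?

Customs ends at 3:44 PM + 11 min = 3:55 PM.
The shuttle ends at 3:55 PM − 48 min = 3:07 PM.
Check-in starts at 3:07 PM + 48 min = 3:55 PM.

3:55 PM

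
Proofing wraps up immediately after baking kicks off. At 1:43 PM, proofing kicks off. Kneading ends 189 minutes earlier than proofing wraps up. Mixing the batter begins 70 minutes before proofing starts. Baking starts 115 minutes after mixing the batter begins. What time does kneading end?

Mixing the batter starts at 1:43 PM − 70 min = 12:33 PM.
Baking starts at 12:33 PM + 115 min = 2:28 PM.
So proofing ends at 2:28 PM.
Kneading ends at 2:28 PM − 189 min = 11:19 AM.

11:19 AM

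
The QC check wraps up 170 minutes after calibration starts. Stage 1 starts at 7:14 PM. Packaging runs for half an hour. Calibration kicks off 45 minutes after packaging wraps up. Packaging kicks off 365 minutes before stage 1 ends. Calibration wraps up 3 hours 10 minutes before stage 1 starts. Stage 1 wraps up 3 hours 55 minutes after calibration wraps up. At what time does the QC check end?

5:59 PM

Calibration ends at 7:14 PM − 190 min = 4:04 PM.
Stage 1 ends at 4:04 PM + 235 min = 7:59 PM.
Packaging starts at 7:59 PM − 365 min = 1:54 PM.
Packaging ends at 1:54 PM + 30 min = 2:24 PM.
Calibration starts at 2:24 PM + 45 min = 3:09 PM.
The QC check ends at 3:09 PM + 170 min = 5:59 PM.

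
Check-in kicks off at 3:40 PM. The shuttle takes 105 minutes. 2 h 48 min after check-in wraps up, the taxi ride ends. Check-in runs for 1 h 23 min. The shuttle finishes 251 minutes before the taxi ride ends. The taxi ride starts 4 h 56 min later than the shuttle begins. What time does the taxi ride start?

6:51 PM

Check-in ends at 3:40 PM + 83 min = 5:03 PM.
The taxi ride ends at 5:03 PM + 168 min = 7:51 PM.
The shuttle ends at 7:51 PM − 251 min = 3:40 PM.
The shuttle starts at 3:40 PM − 105 min = 1:55 PM.
The taxi ride starts at 1:55 PM + 296 min = 6:51 PM.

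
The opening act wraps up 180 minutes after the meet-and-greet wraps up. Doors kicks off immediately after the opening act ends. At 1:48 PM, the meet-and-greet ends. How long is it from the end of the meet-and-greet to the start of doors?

The opening act ends at 1:48 PM + 180 min = 4:48 PM.
So doors starts at 4:48 PM.
From 1:48 PM to 4:48 PM is 3 hours.

3 hours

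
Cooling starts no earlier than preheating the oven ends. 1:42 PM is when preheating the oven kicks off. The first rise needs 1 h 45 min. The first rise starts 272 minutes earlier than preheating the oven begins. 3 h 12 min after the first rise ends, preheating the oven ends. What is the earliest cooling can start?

The first rise starts at 1:42 PM − 272 min = 9:10 AM.
The first rise ends at 9:10 AM + 105 min = 10:55 AM.
Preheating the oven ends at 10:55 AM + 192 min = 2:07 PM.
Cooling is bounded by preheating the oven, so the earliest it can start is 2:07 PM.

2:07 PM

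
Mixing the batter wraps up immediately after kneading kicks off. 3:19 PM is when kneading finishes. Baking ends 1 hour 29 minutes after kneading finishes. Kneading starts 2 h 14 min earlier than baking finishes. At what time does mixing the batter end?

Baking ends at 3:19 PM + 89 min = 4:48 PM.
Kneading starts at 4:48 PM − 134 min = 2:34 PM.
So mixing the batter ends at 2:34 PM.

2:34 PM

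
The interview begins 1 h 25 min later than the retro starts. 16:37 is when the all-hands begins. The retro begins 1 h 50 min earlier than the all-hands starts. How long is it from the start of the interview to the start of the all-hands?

25 minutes

The retro starts at 16:37 − 110 min = 14:47.
The interview starts at 14:47 + 85 min = 16:12.
From 16:12 to 16:37 is 25 minutes.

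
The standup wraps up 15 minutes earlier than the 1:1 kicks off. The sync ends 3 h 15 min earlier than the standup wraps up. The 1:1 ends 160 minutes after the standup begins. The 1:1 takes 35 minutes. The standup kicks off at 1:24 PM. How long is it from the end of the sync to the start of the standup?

85 minutes

The 1:1 ends at 1:24 PM + 160 min = 4:04 PM.
The 1:1 starts at 4:04 PM − 35 min = 3:29 PM.
The standup ends at 3:29 PM − 15 min = 3:14 PM.
The sync ends at 3:14 PM − 195 min = 11:59 AM.
From 11:59 AM to 1:24 PM is 85 minutes.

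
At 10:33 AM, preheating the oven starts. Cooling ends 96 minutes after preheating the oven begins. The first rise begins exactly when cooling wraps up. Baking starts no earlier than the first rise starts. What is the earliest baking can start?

Cooling ends at 10:33 AM + 96 min = 12:09 PM.
So the first rise starts at 12:09 PM.
Baking is bounded by the first rise, so the earliest it can start is 12:09 PM.

12:09 PM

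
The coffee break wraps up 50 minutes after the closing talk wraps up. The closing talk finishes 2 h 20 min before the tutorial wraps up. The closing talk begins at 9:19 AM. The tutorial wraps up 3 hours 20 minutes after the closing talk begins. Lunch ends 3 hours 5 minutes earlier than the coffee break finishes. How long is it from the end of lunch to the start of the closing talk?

1 h 15 min

The tutorial ends at 9:19 AM + 200 min = 12:39 PM.
The closing talk ends at 12:39 PM − 140 min = 10:19 AM.
The coffee break ends at 10:19 AM + 50 min = 11:09 AM.
Lunch ends at 11:09 AM − 185 min = 8:04 AM.
From 8:04 AM to 9:19 AM is 1 h 15 min.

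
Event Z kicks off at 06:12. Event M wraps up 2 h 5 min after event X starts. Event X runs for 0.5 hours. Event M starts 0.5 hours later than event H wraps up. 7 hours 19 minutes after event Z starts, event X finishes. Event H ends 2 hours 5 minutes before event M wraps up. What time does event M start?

13:31

Event X ends at 06:12 + 439 min = 13:31.
Event X starts at 13:31 − 30 min = 13:01.
Event M ends at 13:01 + 125 min = 15:06.
Event H ends at 15:06 − 125 min = 13:01.
Event M starts at 13:01 + 30 min = 13:31.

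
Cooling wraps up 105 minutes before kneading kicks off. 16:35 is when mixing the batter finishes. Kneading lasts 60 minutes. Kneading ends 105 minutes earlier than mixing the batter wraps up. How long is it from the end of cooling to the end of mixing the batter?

4.5 hours

Kneading ends at 16:35 − 105 min = 14:50.
Kneading starts at 14:50 − 60 min = 13:50.
Cooling ends at 13:50 − 105 min = 12:05.
From 12:05 to 16:35 is 4.5 hours.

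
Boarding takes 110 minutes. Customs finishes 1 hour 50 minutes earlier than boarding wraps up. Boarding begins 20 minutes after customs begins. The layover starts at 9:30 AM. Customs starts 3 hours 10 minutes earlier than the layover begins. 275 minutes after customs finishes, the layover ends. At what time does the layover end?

Customs starts at 9:30 AM − 190 min = 6:20 AM.
Boarding starts at 6:20 AM + 20 min = 6:40 AM.
Boarding ends at 6:40 AM + 110 min = 8:30 AM.
Customs ends at 8:30 AM − 110 min = 6:40 AM.
The layover ends at 6:40 AM + 275 min = 11:15 AM.

11:15 AM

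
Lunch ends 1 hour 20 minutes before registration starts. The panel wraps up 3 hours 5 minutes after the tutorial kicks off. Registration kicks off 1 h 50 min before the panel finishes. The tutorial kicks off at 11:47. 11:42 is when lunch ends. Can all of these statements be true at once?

The panel ends at 11:47 + 185 min = 14:52.
Registration starts at 14:52 − 110 min = 13:02.
Lunch ends at 13:02 − 80 min = 11:42.
That matches the stated 11:42, so the schedule is consistent.

Yes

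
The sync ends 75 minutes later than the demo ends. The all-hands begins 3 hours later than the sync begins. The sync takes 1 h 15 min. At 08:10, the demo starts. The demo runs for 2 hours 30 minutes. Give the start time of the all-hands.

13:40

The demo ends at 08:10 + 150 min = 10:40.
The sync ends at 10:40 + 75 min = 11:55.
The sync starts at 11:55 − 75 min = 10:40.
The all-hands starts at 10:40 + 180 min = 13:40.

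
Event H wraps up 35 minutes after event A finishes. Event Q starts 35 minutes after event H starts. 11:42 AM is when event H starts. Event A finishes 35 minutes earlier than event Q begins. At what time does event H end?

Event Q starts at 11:42 AM + 35 min = 12:17 PM.
Event A ends at 12:17 PM − 35 min = 11:42 AM.
Event H ends at 11:42 AM + 35 min = 12:17 PM.

12:17 PM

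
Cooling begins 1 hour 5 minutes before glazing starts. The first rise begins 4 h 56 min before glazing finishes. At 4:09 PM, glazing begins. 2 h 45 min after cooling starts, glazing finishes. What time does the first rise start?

Cooling starts at 4:09 PM − 65 min = 3:04 PM.
Glazing ends at 3:04 PM + 165 min = 5:49 PM.
The first rise starts at 5:49 PM − 296 min = 12:53 PM.

12:53 PM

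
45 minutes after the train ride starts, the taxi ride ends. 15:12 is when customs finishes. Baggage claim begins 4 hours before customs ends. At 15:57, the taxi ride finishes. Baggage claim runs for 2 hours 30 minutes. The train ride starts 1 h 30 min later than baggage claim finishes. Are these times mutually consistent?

Yes

Baggage claim starts at 15:12 − 240 min = 11:12.
Baggage claim ends at 11:12 + 150 min = 13:42.
The train ride starts at 13:42 + 90 min = 15:12.
The taxi ride ends at 15:12 + 45 min = 15:57.
That matches the stated 15:57, so the schedule is consistent.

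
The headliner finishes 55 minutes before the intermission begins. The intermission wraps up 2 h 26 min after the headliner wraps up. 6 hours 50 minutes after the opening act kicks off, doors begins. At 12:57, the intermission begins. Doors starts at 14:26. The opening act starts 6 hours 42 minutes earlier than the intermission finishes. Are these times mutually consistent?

The headliner ends at 12:57 − 55 min = 12:02.
The intermission ends at 12:02 + 146 min = 14:28.
The opening act starts at 14:28 − 402 min = 07:46.
Doors starts at 07:46 + 410 min = 14:36.
But doors is also said to start at 14:26 — a 10-minute conflict.

No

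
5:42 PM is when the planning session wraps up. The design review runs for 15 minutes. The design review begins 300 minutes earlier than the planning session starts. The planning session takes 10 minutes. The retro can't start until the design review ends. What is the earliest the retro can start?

12:47 PM

The planning session starts at 5:42 PM − 10 min = 5:32 PM.
The design review starts at 5:32 PM − 300 min = 12:32 PM.
The design review ends at 12:32 PM + 15 min = 12:47 PM.
The retro is bounded by the design review, so the earliest it can start is 12:47 PM.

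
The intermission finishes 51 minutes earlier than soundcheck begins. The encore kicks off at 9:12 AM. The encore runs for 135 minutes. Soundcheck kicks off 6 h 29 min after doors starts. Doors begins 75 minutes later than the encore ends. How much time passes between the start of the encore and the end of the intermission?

The encore ends at 9:12 AM + 135 min = 11:27 AM.
Doors starts at 11:27 AM + 75 min = 12:42 PM.
Soundcheck starts at 12:42 PM + 389 min = 7:11 PM.
The intermission ends at 7:11 PM − 51 min = 6:20 PM.
From 9:12 AM to 6:20 PM is 548 minutes.

548 minutes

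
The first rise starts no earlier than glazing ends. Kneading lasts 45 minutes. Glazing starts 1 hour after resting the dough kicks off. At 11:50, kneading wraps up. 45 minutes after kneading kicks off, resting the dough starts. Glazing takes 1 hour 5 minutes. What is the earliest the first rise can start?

13:55

Kneading starts at 11:50 − 45 min = 11:05.
Resting the dough starts at 11:05 + 45 min = 11:50.
Glazing starts at 11:50 + 60 min = 12:50.
Glazing ends at 12:50 + 65 min = 13:55.
The first rise is bounded by glazing, so the earliest it can start is 13:55.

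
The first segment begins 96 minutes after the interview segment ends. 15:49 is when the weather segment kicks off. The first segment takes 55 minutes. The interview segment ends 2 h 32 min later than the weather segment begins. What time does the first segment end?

The interview segment ends at 15:49 + 152 min = 18:21.
The first segment starts at 18:21 + 96 min = 19:57.
The first segment ends at 19:57 + 55 min = 20:52.

20:52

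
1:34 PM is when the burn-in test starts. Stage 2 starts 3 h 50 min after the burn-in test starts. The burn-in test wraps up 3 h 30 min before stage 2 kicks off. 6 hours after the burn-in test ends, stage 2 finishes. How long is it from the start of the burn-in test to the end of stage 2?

380 minutes

Stage 2 starts at 1:34 PM + 230 min = 5:24 PM.
The burn-in test ends at 5:24 PM − 210 min = 1:54 PM.
Stage 2 ends at 1:54 PM + 360 min = 7:54 PM.
From 1:34 PM to 7:54 PM is 380 minutes.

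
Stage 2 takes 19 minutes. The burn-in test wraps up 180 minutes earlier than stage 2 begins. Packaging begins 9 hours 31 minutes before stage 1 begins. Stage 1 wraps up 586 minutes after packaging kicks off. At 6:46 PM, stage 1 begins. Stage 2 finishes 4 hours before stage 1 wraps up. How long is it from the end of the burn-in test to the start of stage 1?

7 hours 4 minutes

Packaging starts at 6:46 PM − 571 min = 9:15 AM.
Stage 1 ends at 9:15 AM + 586 min = 7:01 PM.
Stage 2 ends at 7:01 PM − 240 min = 3:01 PM.
Stage 2 starts at 3:01 PM − 19 min = 2:42 PM.
The burn-in test ends at 2:42 PM − 180 min = 11:42 AM.
From 11:42 AM to 6:46 PM is 7 hours 4 minutes.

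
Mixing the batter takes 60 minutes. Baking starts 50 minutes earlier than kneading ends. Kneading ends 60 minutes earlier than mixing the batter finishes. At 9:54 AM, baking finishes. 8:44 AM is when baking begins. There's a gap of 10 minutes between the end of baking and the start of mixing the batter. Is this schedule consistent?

No

Mixing the batter starts at 9:54 AM + 10 min = 10:04 AM.
Mixing the batter ends at 10:04 AM + 60 min = 11:04 AM.
Kneading ends at 11:04 AM − 60 min = 10:04 AM.
Baking starts at 10:04 AM − 50 min = 9:14 AM.
But baking is also said to start at 8:44 AM — a 30-minute conflict.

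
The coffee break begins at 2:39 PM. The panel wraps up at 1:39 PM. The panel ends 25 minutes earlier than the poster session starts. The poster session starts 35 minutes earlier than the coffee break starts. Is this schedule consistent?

The poster session starts at 2:39 PM − 35 min = 2:04 PM.
The panel ends at 2:04 PM − 25 min = 1:39 PM.
That matches the stated 1:39 PM, so the schedule is consistent.

Yes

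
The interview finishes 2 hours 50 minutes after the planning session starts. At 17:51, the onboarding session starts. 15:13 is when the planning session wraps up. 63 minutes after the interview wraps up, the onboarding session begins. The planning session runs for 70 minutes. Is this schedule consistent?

The planning session starts at 15:13 − 70 min = 14:03.
The interview ends at 14:03 + 170 min = 16:53.
The onboarding session starts at 16:53 + 63 min = 17:56.
But the onboarding session is also said to start at 17:51 — a 5-minute conflict.

No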